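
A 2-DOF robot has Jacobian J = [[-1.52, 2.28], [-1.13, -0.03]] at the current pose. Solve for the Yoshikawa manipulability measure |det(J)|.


det(J) = -1.52*-0.03 - (2.28)*(-1.13) = 2.6220
|det(J)| = 2.6220

2.6220


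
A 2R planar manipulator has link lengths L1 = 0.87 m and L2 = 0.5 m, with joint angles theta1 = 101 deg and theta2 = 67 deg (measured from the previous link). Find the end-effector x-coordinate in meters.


x = L1*cos(th1) + L2*cos(th1+th2) = 0.87*cos(101 deg) + 0.5*cos(168 deg) = -0.6551

-0.6551 m


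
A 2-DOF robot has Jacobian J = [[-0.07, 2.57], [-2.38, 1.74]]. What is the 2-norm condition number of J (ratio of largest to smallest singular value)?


JJ^T eigenvalues: trace(JJ^T) = 15.3018, det(JJ^T) = det(J)^2 = 35.93762704
s_max^2 = (15.3018 + sqrt(90.39457508))/2 = 12.40470308
s_min^2 = (15.3018 - sqrt(90.39457508))/2 = 2.89709692
kappa = s_max/s_min = sqrt(12.40470308/2.89709692) = 2.0692

2.0692


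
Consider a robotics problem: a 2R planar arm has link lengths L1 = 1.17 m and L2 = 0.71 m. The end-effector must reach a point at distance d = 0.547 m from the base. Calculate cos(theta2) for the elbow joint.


cos(th2) = (d^2 - L1^2 - L2^2)/(2*L1*L2) = (0.547^2 - 1.17^2 - 0.71^2)/(2*1.17*0.71) = -0.9473

-0.9473


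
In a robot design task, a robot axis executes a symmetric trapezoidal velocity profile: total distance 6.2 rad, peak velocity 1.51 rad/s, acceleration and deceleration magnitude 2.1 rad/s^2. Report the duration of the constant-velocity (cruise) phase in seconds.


t_acc = v/a = 0.719048 s, d_acc = v^2/(2a) = 0.542881 rad each
d_cruise = 6.2 - 2*0.542881 = 5.114238 rad
t_cruise = d_cruise/v = 5.114238/1.51 = 3.3869

3.3869 s


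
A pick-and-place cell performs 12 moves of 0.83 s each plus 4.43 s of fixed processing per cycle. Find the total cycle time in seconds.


T = 12*0.83 + 4.43 = 14.3900

14.3900 s


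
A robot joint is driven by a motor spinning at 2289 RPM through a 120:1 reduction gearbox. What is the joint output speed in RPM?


omega_joint = omega_motor / N = 2289 / 120 = 19.0750

19.0750 RPM


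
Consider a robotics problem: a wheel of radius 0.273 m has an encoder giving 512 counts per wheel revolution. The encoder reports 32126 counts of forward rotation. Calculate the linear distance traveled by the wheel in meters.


revs = 32126/512 = 62.746094
d = revs * 2*pi*r = 62.746094 * 2*pi*0.273 = 107.6290

107.6290 m


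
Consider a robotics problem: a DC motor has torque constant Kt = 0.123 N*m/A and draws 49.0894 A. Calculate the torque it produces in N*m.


tau = Kt * I = 0.123*49.0894 = 6.0380

6.0380 N*m


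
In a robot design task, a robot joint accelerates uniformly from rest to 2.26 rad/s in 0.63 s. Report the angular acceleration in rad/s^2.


alpha = delta_omega / t = 2.26 / 0.63 = 3.5873

3.5873 rad/s^2


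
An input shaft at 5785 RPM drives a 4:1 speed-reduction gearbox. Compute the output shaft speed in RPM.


omega_out = omega_in / N = 5785 / 4 = 1446.2500

1446.2500 RPM


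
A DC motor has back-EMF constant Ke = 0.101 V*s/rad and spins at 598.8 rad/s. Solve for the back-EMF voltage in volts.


V_emf = Ke * omega = 0.101*598.8 = 60.4788

60.4788 V


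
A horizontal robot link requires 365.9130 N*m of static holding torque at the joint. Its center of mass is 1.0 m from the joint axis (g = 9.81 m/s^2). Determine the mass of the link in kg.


m = tau / (g*L) = 365.9130 / (9.81 * 1.0) = 37.3000

37.3000 kg


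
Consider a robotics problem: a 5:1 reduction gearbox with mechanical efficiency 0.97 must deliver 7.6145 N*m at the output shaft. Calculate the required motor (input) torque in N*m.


tau_in = tau_out / (N * eta) = 7.6145 / (5 * 0.97) = 1.5700

1.5700 N*m


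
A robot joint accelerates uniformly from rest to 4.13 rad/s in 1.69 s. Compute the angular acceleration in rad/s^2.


alpha = delta_omega / t = 4.13 / 1.69 = 2.4438

2.4438 rad/s^2


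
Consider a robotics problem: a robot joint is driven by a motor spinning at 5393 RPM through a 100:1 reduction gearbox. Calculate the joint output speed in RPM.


omega_joint = omega_motor / N = 5393 / 100 = 53.9300

53.9300 RPM


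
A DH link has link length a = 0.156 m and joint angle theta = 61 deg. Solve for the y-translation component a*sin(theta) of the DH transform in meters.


a*sin(theta) = 0.156*sin(61 deg) = 0.1364

0.1364 m


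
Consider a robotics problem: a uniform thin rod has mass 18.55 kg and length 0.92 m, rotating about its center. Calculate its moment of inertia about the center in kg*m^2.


I = (1/12)*m*L^2 = (1/12)*18.55*0.92^2 = 1.3084

1.3084 kg*m^2


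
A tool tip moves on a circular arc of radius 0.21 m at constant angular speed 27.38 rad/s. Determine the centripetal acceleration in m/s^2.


a_c = omega^2 * r = 27.38^2 * 0.21 = 157.4295

157.4295 m/s^2


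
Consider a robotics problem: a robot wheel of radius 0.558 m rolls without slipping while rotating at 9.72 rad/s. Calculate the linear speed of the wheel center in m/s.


v = omega * r = 9.72 * 0.558 = 5.4238

5.4238 m/s


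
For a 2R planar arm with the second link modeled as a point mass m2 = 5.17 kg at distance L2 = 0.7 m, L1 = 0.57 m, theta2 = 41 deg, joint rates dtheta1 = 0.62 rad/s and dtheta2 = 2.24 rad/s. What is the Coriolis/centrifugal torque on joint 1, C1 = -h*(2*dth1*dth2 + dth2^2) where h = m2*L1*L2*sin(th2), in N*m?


h = m2*L1*L2*sin(th2) = 5.17*0.57*0.7*sin(41 deg) = 1.353338
C1 = -h*(2*0.62*2.24 + 2.24^2) = -1.353338*7.7952 = -10.5495

-10.5495 N*m


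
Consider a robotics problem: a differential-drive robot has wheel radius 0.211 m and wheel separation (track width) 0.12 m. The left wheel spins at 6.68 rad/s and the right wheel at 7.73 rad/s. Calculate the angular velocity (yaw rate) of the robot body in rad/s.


omega = r*(wR - wL)/L = 0.211*(7.73 - (6.68))/0.12 = 1.8463

1.8463 rad/s


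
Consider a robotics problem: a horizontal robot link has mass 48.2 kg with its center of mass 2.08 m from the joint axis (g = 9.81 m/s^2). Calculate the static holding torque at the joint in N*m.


tau = m*g*L = 48.2 * 9.81 * 2.08 = 983.5114

983.5114 N*m


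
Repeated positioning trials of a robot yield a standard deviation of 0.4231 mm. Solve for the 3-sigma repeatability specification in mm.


repeatability = 3*sigma = 3*0.4231 = 1.2693

1.2693 mm


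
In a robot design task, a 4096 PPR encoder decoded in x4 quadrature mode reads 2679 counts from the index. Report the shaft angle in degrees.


angle = counts * 360 / (PPR*4) = 2679 * 360 / 16384 = 58.8647

58.8647 degrees


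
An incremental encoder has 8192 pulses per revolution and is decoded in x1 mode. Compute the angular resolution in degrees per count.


resolution = 360 / (PPR * 1) = 360 / 8192 = 0.0439

0.0439 degrees


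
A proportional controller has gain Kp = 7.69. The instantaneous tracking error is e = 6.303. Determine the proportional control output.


u_P = Kp * e = 7.69 * 6.303 = 48.4701

48.4701


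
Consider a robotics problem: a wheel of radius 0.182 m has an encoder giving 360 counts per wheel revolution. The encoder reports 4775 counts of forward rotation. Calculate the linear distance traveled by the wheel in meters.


revs = 4775/360 = 13.263889
d = revs * 2*pi*r = 13.263889 * 2*pi*0.182 = 15.1678

15.1678 m


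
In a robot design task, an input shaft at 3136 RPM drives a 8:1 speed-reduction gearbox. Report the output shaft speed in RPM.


omega_out = omega_in / N = 3136 / 8 = 392.0000

392.0000 RPM


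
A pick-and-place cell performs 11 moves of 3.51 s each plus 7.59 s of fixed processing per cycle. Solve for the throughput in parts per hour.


T_cycle = 11*3.51 + 7.59 = 46.2000 s
rate = 3600/T = 77.9221

77.9221 parts/hour


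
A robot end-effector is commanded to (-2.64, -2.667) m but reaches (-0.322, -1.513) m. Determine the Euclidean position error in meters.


dx = -0.322 - (-2.64) = 2.3180, dy = -1.513 - (-2.667) = 1.1540
err = sqrt(5.373124 + 1.331716) = 2.5894

2.5894 m


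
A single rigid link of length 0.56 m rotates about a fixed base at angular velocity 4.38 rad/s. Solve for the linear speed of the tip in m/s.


v = L*omega = 0.56 * 4.38 = 2.4528

2.4528 m/s


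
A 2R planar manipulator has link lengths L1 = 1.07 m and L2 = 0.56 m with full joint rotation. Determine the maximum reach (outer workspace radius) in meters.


r_max = L1 + L2 = 1.07 + 0.56 = 1.6300

1.6300 m


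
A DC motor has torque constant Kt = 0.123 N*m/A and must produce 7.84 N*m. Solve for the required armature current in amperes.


I = tau / Kt = 7.84/0.123 = 63.7398

63.7398 A


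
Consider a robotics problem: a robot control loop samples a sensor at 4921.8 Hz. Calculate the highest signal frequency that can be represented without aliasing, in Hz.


f_max = f_s/2 = 4921.8/2 = 2460.9000

2460.9000 Hz


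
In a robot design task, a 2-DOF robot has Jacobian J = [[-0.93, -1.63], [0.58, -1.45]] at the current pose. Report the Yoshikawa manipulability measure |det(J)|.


det(J) = -0.93*-1.45 - (-1.63)*(0.58) = 2.2939
|det(J)| = 2.2939

2.2939


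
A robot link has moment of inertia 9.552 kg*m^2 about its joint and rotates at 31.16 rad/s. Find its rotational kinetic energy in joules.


KE = (1/2)*I*omega^2 = 0.5*9.552*31.16^2 = 4637.2362

4637.2362 J


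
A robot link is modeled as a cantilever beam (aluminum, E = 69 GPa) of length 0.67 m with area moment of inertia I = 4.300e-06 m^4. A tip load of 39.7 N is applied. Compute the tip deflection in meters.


delta = F*L^3/(3*E*I) = 39.7*0.67^3/(3*6.900e+10*4.300e-06)
      = 11.9402911/890100 = 1.3415e-05

1.3415e-05 m


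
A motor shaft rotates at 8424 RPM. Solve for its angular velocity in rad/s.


omega = 8424 * 2*pi/60 = 882.1592

882.1592 rad/s


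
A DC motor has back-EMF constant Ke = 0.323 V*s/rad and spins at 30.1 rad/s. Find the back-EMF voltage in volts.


V_emf = Ke * omega = 0.323*30.1 = 9.7223

9.7223 V


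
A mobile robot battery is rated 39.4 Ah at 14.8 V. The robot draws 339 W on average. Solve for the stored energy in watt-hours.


E = capacity * V = 39.4*14.8 = 583.1200

583.1200 Wh


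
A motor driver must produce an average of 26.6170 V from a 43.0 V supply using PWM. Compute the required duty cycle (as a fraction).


D = V_avg/V_supply = 26.6170/43.0 = 0.6190

0.6190


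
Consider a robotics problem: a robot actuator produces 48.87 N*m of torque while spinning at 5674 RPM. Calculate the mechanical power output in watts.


omega = 5674 * 2*pi/60 = 594.179891 rad/s
P = tau * omega = 48.87 * 594.179891 = 29037.5713

29037.5713 W


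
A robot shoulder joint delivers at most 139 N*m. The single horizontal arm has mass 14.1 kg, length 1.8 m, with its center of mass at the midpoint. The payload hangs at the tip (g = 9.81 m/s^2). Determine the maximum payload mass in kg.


tau_arm = m_arm*g*(L/2) = 14.1*9.81*1.8/2 = 124.4889 N*m
tau_payload = tau_max - tau_arm = 139 - 124.4889 = 14.5111
m_payload = tau_payload / (g*L) = 14.5111 / (9.81*1.8) = 0.8218

0.8218 kg


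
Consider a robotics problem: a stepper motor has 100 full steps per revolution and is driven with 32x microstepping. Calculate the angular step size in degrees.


step = 360/(100*32) = 360/3200 = 0.1125

0.1125 degrees


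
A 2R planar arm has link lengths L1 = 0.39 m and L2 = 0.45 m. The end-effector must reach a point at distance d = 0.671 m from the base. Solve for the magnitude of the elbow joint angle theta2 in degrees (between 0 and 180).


cos(th2) = (d^2 - L1^2 - L2^2)/(2*L1*L2) = (0.671^2 - 0.39^2 - 0.45^2)/(2*0.39*0.45) = 0.27248148
th2 = acos(0.27248148) = 74.1880 deg

74.1880 degrees


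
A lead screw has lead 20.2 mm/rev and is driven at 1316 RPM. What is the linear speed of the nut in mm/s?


v = lead * (RPM/60) = 20.2*1316/60 = 443.0533

443.0533 mm/s


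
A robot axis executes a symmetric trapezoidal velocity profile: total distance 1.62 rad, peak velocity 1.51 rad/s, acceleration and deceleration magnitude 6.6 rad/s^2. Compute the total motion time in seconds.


t_acc = v/a = 1.51/6.6 = 0.228788 s
d_acc = v^2/(2a) = 0.172735 rad (each ramp)
d_cruise = 1.62 - 2*0.172735 = 1.274530 rad
t_cruise = 1.274530/1.51 = 0.844060 s
t_total = 2*0.228788 + 0.844060 = 1.3016

1.3016 s


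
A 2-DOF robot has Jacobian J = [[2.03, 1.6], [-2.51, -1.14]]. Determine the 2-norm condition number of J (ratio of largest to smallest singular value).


JJ^T eigenvalues: trace(JJ^T) = 14.2806, det(JJ^T) = det(J)^2 = 2.89612324
s_max^2 = (14.2806 + sqrt(192.35104340))/2 = 14.07483393
s_min^2 = (14.2806 - sqrt(192.35104340))/2 = 0.20576607
kappa = s_max/s_min = sqrt(14.07483393/0.20576607) = 8.2706

8.2706


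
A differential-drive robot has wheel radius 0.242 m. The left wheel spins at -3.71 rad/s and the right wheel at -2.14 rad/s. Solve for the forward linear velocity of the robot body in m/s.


v = r*(wR + wL)/2 = 0.242*(-2.14 + -3.71)/2 = -0.7078

-0.7078 m/s


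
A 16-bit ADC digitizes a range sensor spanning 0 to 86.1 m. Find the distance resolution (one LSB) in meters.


res = range / 2^n = 86.1/2^16 = 86.1/65536 = 0.0013

0.0013 m


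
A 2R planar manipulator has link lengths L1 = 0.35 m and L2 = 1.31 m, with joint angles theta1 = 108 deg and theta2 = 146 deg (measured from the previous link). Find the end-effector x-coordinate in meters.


x = L1*cos(th1) + L2*cos(th1+th2) = 0.35*cos(108 deg) + 1.31*cos(254 deg) = -0.4692

-0.4692 m


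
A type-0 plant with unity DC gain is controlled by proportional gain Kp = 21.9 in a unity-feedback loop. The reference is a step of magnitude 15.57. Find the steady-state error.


e_ss = R/(1 + Kp) = 15.57/(1 + 21.9) = 15.57/22.9000 = 0.6799

0.6799


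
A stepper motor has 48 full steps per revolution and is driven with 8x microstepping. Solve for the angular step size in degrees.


step = 360/(48*8) = 360/384 = 0.9375

0.9375 degrees


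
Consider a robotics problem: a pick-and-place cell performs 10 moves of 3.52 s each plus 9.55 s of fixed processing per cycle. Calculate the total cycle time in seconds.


T = 10*3.52 + 9.55 = 44.7500

44.7500 s


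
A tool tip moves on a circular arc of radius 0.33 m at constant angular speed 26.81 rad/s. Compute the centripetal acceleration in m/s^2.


a_c = omega^2 * r = 26.81^2 * 0.33 = 237.1961

237.1961 m/s^2


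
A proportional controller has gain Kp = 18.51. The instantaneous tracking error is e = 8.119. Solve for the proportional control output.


u_P = Kp * e = 18.51 * 8.119 = 150.2827

150.2827


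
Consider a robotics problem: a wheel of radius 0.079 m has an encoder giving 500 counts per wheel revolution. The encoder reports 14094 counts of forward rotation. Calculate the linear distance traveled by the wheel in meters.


revs = 14094/500 = 28.188000
d = revs * 2*pi*r = 28.188000 * 2*pi*0.079 = 13.9917

13.9917 m


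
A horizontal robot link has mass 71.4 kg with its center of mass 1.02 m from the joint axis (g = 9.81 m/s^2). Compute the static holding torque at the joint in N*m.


tau = m*g*L = 71.4 * 9.81 * 1.02 = 714.4427

714.4427 N*m


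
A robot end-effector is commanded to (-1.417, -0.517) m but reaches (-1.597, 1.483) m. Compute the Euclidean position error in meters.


dx = -1.597 - (-1.417) = -0.1800, dy = 1.483 - (-0.517) = 2.0000
err = sqrt(0.032400 + 4.000000) = 2.0081

2.0081 m


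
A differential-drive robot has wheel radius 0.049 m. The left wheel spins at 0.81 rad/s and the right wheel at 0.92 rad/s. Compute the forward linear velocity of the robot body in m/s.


v = r*(wR + wL)/2 = 0.049*(0.92 + 0.81)/2 = 0.0424

0.0424 m/s


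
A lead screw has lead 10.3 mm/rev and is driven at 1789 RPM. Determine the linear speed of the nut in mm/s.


v = lead * (RPM/60) = 10.3*1789/60 = 307.1117

307.1117 mm/s


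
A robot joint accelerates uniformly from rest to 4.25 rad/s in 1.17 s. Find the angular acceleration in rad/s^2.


alpha = delta_omega / t = 4.25 / 1.17 = 3.6325

3.6325 rad/s^2


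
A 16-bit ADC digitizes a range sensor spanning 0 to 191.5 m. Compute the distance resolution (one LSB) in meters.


res = range / 2^n = 191.5/2^16 = 191.5/65536 = 0.0029

0.0029 m


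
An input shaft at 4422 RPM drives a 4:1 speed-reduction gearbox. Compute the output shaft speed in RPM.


omega_out = omega_in / N = 4422 / 4 = 1105.5000

1105.5000 RPM


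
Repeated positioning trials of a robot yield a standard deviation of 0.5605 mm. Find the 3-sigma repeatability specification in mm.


repeatability = 3*sigma = 3*0.5605 = 1.6815

1.6815 mm


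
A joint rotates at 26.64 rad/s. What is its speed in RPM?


RPM = 26.64 * 60/(2*pi) = 254.3933

254.3933 RPM


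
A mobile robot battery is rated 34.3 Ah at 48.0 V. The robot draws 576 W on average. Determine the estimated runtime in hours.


E = 34.3*48.0 = 1646.4000 Wh
t = E/P = 1646.4000/576 = 2.8583

2.8583 hours


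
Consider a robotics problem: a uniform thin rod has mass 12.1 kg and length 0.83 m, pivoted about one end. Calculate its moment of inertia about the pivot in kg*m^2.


I = (1/3)*m*L^2 = (1/3)*12.1*0.83^2 = 2.7786

2.7786 kg*m^2


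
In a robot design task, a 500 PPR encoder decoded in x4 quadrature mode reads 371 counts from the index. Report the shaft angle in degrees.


angle = counts * 360 / (PPR*4) = 371 * 360 / 2000 = 66.7800

66.7800 degrees


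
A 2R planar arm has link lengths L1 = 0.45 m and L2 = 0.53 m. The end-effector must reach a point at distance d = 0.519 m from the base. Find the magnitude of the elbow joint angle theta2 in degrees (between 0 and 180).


cos(th2) = (d^2 - L1^2 - L2^2)/(2*L1*L2) = (0.519^2 - 0.45^2 - 0.53^2)/(2*0.45*0.53) = -0.44871908
th2 = acos(-0.44871908) = 116.6615 deg

116.6615 degrees


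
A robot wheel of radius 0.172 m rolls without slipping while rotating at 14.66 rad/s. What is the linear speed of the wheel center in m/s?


v = omega * r = 14.66 * 0.172 = 2.5215

2.5215 m/s


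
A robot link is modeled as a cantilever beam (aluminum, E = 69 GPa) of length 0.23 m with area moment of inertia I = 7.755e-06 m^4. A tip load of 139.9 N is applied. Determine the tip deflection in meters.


delta = F*L^3/(3*E*I) = 139.9*0.23^3/(3*6.900e+10*7.755e-06)
      = 1.7021633/1605285 = 1.0603e-06

1.0603e-06 m


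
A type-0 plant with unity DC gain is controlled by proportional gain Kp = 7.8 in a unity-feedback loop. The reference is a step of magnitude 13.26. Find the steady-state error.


e_ss = R/(1 + Kp) = 13.26/(1 + 7.8) = 13.26/8.8000 = 1.5068

1.5068


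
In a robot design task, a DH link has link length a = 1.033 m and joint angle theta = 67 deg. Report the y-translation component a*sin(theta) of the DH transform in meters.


a*sin(theta) = 1.033*sin(67 deg) = 0.9509

0.9509 m


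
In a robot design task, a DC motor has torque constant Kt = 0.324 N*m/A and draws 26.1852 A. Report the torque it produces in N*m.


tau = Kt * I = 0.324*26.1852 = 8.4840

8.4840 N*m


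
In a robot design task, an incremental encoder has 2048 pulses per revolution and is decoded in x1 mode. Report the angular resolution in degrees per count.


resolution = 360 / (PPR * 1) = 360 / 2048 = 0.1758

0.1758 degrees


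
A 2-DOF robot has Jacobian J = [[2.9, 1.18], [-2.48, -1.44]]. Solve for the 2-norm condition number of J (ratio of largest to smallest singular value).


JJ^T eigenvalues: trace(JJ^T) = 18.0264, det(JJ^T) = det(J)^2 = 1.56150016
s_max^2 = (18.0264 + sqrt(318.70509632))/2 = 17.93935674
s_min^2 = (18.0264 - sqrt(318.70509632))/2 = 0.08704326
kappa = s_max/s_min = sqrt(17.93935674/0.08704326) = 14.3561

14.3561


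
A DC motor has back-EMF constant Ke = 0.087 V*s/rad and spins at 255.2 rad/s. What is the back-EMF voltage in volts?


V_emf = Ke * omega = 0.087*255.2 = 22.2024

22.2024 V


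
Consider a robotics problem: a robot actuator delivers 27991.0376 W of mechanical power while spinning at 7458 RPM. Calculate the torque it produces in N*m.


omega = 7458 * 2*pi/60 = 780.999934 rad/s
tau = P / omega = 27991.0376 / 780.999934 = 35.8400

35.8400 N*m


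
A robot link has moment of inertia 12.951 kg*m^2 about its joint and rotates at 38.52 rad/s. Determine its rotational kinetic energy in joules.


KE = (1/2)*I*omega^2 = 0.5*12.951*38.52^2 = 9608.2847

9608.2847 J


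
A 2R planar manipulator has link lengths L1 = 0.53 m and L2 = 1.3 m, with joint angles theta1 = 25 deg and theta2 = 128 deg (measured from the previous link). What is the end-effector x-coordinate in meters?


x = L1*cos(th1) + L2*cos(th1+th2) = 0.53*cos(25 deg) + 1.3*cos(153 deg) = -0.6780

-0.6780 m


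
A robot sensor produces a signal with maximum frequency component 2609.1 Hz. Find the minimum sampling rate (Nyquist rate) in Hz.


f_s,min = 2*f_max = 2*2609.1 = 5218.2000

5218.2000 Hz


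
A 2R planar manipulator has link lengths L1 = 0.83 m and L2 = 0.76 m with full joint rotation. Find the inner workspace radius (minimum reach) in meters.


r_min = |L1 - L2| = |0.83 - 0.76| = 0.0700

0.0700 m


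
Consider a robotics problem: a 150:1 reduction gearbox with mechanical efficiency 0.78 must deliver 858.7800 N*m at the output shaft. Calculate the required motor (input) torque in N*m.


tau_in = tau_out / (N * eta) = 858.7800 / (150 * 0.78) = 7.3400

7.3400 N*m


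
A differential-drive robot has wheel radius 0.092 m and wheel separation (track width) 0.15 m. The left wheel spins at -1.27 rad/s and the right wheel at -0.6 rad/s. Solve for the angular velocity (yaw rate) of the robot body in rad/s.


omega = r*(wR - wL)/L = 0.092*(-0.6 - (-1.27))/0.15 = 0.4109

0.4109 rad/s


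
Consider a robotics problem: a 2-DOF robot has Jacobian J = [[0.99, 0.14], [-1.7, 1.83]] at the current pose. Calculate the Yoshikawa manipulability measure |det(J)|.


det(J) = 0.99*1.83 - (0.14)*(-1.7) = 2.0497
|det(J)| = 2.0497

2.0497


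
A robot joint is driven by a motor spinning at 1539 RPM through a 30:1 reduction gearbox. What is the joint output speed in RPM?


omega_joint = omega_motor / N = 1539 / 30 = 51.3000

51.3000 RPM


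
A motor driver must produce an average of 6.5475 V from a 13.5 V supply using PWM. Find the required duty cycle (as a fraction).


D = V_avg/V_supply = 6.5475/13.5 = 0.4850

0.4850


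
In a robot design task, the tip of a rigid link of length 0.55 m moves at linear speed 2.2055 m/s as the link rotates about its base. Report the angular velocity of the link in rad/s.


omega = v / L = 2.2055 / 0.55 = 4.0100

4.0100 rad/s


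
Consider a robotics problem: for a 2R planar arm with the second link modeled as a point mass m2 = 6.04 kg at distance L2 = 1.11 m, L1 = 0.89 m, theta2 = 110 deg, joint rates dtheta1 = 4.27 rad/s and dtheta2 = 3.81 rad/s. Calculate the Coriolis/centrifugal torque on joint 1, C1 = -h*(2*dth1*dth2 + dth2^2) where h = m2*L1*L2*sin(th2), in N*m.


h = m2*L1*L2*sin(th2) = 6.04*0.89*1.11*sin(110 deg) = 5.607067
C1 = -h*(2*4.27*3.81 + 3.81^2) = -5.607067*47.0535 = -263.8321

-263.8321 N*m


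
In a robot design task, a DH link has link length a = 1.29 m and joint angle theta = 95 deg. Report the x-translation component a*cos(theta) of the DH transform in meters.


a*cos(theta) = 1.29*cos(95 deg) = -0.1124

-0.1124 m


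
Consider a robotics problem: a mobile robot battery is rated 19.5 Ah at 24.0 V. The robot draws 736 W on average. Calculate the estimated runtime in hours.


E = 19.5*24.0 = 468.0000 Wh
t = E/P = 468.0000/736 = 0.6359

0.6359 hours


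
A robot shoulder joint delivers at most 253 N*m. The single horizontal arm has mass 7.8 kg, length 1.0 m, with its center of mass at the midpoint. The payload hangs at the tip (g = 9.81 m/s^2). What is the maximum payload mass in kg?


tau_arm = m_arm*g*(L/2) = 7.8*9.81*1.0/2 = 38.2590 N*m
tau_payload = tau_max - tau_arm = 253 - 38.2590 = 214.7410
m_payload = tau_payload / (g*L) = 214.7410 / (9.81*1.0) = 21.8900

21.8900 kg


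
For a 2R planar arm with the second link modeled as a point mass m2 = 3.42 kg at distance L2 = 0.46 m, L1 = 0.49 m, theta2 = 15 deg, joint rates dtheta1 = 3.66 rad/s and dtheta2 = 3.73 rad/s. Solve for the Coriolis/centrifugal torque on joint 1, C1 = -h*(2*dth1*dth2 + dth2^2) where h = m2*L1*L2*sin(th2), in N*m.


h = m2*L1*L2*sin(th2) = 3.42*0.49*0.46*sin(15 deg) = 0.199515
C1 = -h*(2*3.66*3.73 + 3.73^2) = -0.199515*41.2165 = -8.2233

-8.2233 N*m


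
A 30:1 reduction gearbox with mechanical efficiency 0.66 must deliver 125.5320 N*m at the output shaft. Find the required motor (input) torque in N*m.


tau_in = tau_out / (N * eta) = 125.5320 / (30 * 0.66) = 6.3400

6.3400 N*m


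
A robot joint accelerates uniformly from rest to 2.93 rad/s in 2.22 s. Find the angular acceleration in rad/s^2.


alpha = delta_omega / t = 2.93 / 2.22 = 1.3198

1.3198 rad/s^2


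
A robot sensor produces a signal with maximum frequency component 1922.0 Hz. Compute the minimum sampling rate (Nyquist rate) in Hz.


f_s,min = 2*f_max = 2*1922.0 = 3844.0000

3844.0000 Hz


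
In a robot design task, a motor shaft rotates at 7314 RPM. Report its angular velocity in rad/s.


omega = 7314 * 2*pi/60 = 765.9203

765.9203 rad/s


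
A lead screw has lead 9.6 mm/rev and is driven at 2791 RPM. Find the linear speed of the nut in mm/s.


v = lead * (RPM/60) = 9.6*2791/60 = 446.5600

446.5600 mm/s


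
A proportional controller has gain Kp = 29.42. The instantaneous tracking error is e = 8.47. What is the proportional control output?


u_P = Kp * e = 29.42 * 8.47 = 249.1874

249.1874


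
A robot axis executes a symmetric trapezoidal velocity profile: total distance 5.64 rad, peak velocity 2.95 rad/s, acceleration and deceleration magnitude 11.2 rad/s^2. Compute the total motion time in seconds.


t_acc = v/a = 2.95/11.2 = 0.263393 s
d_acc = v^2/(2a) = 0.388504 rad (each ramp)
d_cruise = 5.64 - 2*0.388504 = 4.862992 rad
t_cruise = 4.862992/2.95 = 1.648472 s
t_total = 2*0.263393 + 1.648472 = 2.1753

2.1753 s


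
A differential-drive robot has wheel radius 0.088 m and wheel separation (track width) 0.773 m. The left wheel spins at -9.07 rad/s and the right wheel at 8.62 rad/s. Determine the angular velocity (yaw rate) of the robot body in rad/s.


omega = r*(wR - wL)/L = 0.088*(8.62 - (-9.07))/0.773 = 2.0139

2.0139 rad/s


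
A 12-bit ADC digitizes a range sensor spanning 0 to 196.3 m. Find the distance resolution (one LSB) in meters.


res = range / 2^n = 196.3/2^12 = 196.3/4096 = 0.0479

0.0479 m


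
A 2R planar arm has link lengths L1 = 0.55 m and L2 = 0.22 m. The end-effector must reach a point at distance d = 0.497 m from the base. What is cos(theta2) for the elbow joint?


cos(th2) = (d^2 - L1^2 - L2^2)/(2*L1*L2) = (0.497^2 - 0.55^2 - 0.22^2)/(2*0.55*0.22) = -0.4293

-0.4293


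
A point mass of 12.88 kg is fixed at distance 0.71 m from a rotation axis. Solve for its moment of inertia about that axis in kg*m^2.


I = m*r^2 = 12.88*0.71^2 = 6.4928

6.4928 kg*m^2


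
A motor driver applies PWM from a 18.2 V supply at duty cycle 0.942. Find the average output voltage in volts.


V_avg = V_supply * D = 18.2*0.942 = 17.1444

17.1444 V


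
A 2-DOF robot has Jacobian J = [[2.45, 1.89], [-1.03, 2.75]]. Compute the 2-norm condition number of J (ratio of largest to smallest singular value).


JJ^T eigenvalues: trace(JJ^T) = 18.1980, det(JJ^T) = det(J)^2 = 75.41532964
s_max^2 = (18.1980 + sqrt(29.50588544))/2 = 11.81496601
s_min^2 = (18.1980 - sqrt(29.50588544))/2 = 6.38303399
kappa = s_max/s_min = sqrt(11.81496601/6.38303399) = 1.3605

1.3605


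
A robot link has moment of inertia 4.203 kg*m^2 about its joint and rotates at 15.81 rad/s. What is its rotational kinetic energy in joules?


KE = (1/2)*I*omega^2 = 0.5*4.203*15.81^2 = 525.2827

525.2827 J


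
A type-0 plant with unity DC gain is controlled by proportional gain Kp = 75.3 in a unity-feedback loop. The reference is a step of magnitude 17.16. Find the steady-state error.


e_ss = R/(1 + Kp) = 17.16/(1 + 75.3) = 17.16/76.3000 = 0.2249

0.2249


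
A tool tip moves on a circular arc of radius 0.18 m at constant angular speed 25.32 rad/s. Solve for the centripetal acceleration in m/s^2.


a_c = omega^2 * r = 25.32^2 * 0.18 = 115.3984

115.3984 m/s^2


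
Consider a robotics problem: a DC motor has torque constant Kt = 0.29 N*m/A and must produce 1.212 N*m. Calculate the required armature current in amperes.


I = tau / Kt = 1.212/0.29 = 4.1793

4.1793 A


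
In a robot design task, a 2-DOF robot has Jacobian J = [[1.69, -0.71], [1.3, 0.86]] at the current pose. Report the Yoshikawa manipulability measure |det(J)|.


det(J) = 1.69*0.86 - (-0.71)*(1.3) = 2.3764
|det(J)| = 2.3764

2.3764


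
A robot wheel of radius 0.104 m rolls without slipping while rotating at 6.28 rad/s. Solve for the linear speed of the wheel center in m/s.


v = omega * r = 6.28 * 0.104 = 0.6531

0.6531 m/s


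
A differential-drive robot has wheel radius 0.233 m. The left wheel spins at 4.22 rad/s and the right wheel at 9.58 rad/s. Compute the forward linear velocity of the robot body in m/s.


v = r*(wR + wL)/2 = 0.233*(9.58 + 4.22)/2 = 1.6077

1.6077 m/s


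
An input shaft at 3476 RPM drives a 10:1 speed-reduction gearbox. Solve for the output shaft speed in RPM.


omega_out = omega_in / N = 3476 / 10 = 347.6000

347.6000 RPM


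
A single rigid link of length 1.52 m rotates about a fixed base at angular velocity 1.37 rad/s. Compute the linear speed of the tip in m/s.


v = L*omega = 1.52 * 1.37 = 2.0824

2.0824 m/s


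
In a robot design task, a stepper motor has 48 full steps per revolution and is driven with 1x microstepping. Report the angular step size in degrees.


step = 360/(48*1) = 360/48 = 7.5000

7.5000 degrees


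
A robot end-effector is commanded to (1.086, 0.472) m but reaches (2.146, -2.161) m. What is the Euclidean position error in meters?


dx = 2.146 - (1.086) = 1.0600, dy = -2.161 - (0.472) = -2.6330
err = sqrt(1.123600 + 6.932689) = 2.8384

2.8384 m


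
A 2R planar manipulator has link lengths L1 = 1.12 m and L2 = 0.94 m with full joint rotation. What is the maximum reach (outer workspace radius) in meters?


r_max = L1 + L2 = 1.12 + 0.94 = 2.0600

2.0600 m


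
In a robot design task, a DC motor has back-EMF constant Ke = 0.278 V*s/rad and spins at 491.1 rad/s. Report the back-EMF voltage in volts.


V_emf = Ke * omega = 0.278*491.1 = 136.5258

136.5258 V


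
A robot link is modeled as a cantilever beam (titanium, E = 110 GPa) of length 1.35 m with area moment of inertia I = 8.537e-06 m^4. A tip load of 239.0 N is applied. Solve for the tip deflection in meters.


delta = F*L^3/(3*E*I) = 239.0*1.35^3/(3*1.100e+11*8.537e-06)
      = 588.029625/2817210 = 2.0873e-04

2.0873e-04 m


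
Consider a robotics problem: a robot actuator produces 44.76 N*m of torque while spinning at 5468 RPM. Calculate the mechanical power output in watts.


omega = 5468 * 2*pi/60 = 572.607621 rad/s
P = tau * omega = 44.76 * 572.607621 = 25629.9171

25629.9171 W


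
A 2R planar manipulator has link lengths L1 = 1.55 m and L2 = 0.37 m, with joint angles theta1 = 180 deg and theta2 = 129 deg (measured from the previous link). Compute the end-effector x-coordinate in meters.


x = L1*cos(th1) + L2*cos(th1+th2) = 1.55*cos(180 deg) + 0.37*cos(309 deg) = -1.3172

-1.3172 m


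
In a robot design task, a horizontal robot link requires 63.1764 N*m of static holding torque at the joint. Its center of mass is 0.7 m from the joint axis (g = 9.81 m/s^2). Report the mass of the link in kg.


m = tau / (g*L) = 63.1764 / (9.81 * 0.7) = 9.2000

9.2000 kg


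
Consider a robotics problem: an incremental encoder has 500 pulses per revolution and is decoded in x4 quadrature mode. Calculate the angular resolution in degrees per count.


resolution = 360 / (PPR * 4) = 360 / 2000 = 0.1800

0.1800 degrees


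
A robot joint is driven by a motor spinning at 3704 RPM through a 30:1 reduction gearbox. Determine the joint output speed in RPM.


omega_joint = omega_motor / N = 3704 / 30 = 123.4667

123.4667 RPM


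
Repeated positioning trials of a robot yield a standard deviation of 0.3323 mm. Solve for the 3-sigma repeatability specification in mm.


repeatability = 3*sigma = 3*0.3323 = 0.9969

0.9969 mm


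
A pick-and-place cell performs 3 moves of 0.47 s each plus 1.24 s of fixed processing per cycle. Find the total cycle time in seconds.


T = 3*0.47 + 1.24 = 2.6500

2.6500 s


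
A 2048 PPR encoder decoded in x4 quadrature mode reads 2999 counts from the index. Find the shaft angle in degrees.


angle = counts * 360 / (PPR*4) = 2999 * 360 / 8192 = 131.7920

131.7920 degrees


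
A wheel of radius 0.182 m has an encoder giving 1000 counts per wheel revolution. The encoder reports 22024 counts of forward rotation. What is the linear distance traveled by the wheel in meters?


revs = 22024/1000 = 22.024000
d = revs * 2*pi*r = 22.024000 * 2*pi*0.182 = 25.1853

25.1853 m


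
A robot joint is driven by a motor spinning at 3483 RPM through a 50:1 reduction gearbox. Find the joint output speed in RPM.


omega_joint = omega_motor / N = 3483 / 50 = 69.6600

69.6600 RPM


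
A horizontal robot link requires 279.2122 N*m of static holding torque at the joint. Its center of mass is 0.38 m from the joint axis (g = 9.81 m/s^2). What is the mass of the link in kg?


m = tau / (g*L) = 279.2122 / (9.81 * 0.38) = 74.9000

74.9000 kg


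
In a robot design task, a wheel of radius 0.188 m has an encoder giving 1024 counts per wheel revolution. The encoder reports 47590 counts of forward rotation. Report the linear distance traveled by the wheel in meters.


revs = 47590/1024 = 46.474609
d = revs * 2*pi*r = 46.474609 * 2*pi*0.188 = 54.8976

54.8976 m


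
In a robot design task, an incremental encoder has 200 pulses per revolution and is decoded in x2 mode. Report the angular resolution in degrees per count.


resolution = 360 / (PPR * 2) = 360 / 400 = 0.9000

0.9000 degrees


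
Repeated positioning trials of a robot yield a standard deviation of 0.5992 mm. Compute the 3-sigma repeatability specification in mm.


repeatability = 3*sigma = 3*0.5992 = 1.7976

1.7976 mm


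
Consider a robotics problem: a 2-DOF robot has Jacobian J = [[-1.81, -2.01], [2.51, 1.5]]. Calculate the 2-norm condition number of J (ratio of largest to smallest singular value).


JJ^T eigenvalues: trace(JJ^T) = 15.8663, det(JJ^T) = det(J)^2 = 5.42936601
s_max^2 = (15.8663 + sqrt(230.02201165))/2 = 15.51638829
s_min^2 = (15.8663 - sqrt(230.02201165))/2 = 0.34991171
kappa = s_max/s_min = sqrt(15.51638829/0.34991171) = 6.6591

6.6591


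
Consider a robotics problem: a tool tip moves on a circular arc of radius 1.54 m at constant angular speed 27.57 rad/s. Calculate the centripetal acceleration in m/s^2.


a_c = omega^2 * r = 27.57^2 * 1.54 = 1170.5615

1170.5615 m/s^2


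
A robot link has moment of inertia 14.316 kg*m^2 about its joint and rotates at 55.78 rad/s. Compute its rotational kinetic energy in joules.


KE = (1/2)*I*omega^2 = 0.5*14.316*55.78^2 = 22271.4613

22271.4613 J


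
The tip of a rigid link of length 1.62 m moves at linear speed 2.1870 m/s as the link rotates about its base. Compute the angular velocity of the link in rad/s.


omega = v / L = 2.1870 / 1.62 = 1.3500

1.3500 rad/s


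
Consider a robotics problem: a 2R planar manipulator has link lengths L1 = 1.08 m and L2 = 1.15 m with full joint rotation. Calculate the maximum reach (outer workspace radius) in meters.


r_max = L1 + L2 = 1.08 + 1.15 = 2.2300

2.2300 m


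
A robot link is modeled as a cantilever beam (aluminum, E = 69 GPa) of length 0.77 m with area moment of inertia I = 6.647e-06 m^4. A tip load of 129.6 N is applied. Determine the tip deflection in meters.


delta = F*L^3/(3*E*I) = 129.6*0.77^3/(3*6.900e+10*6.647e-06)
      = 59.1666768/1375929 = 4.3001e-05

4.3001e-05 m


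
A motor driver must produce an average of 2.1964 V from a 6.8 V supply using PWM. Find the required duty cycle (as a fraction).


D = V_avg/V_supply = 2.1964/6.8 = 0.3230

0.3230


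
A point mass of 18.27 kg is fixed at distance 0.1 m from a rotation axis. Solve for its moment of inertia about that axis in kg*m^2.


I = m*r^2 = 18.27*0.1^2 = 0.1827

0.1827 kg*m^2


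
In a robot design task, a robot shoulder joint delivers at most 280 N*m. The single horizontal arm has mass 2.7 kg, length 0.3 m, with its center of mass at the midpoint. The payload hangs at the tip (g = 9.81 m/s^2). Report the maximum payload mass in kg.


tau_arm = m_arm*g*(L/2) = 2.7*9.81*0.3/2 = 3.9731 N*m
tau_payload = tau_max - tau_arm = 280 - 3.9731 = 276.0269
m_payload = tau_payload / (g*L) = 276.0269 / (9.81*0.3) = 93.7910

93.7910 kg


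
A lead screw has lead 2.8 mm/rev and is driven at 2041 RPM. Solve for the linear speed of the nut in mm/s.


v = lead * (RPM/60) = 2.8*2041/60 = 95.2467

95.2467 mm/s


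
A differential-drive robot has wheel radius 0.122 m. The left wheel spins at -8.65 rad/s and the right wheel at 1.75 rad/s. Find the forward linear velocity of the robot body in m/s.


v = r*(wR + wL)/2 = 0.122*(1.75 + -8.65)/2 = -0.4209

-0.4209 m/s


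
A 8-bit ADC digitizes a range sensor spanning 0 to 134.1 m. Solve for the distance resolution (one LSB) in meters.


res = range / 2^n = 134.1/2^8 = 134.1/256 = 0.5238

0.5238 m


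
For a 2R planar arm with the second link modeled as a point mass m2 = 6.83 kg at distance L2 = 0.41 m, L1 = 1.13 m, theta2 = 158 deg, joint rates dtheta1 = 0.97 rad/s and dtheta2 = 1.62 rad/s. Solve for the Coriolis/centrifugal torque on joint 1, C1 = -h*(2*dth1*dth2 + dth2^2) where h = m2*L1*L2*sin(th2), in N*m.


h = m2*L1*L2*sin(th2) = 6.83*1.13*0.41*sin(158 deg) = 1.185382
C1 = -h*(2*0.97*1.62 + 1.62^2) = -1.185382*5.7672 = -6.8363

-6.8363 N*m


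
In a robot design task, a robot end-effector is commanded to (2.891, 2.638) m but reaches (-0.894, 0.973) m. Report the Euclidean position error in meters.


dx = -0.894 - (2.891) = -3.7850, dy = 0.973 - (2.638) = -1.6650
err = sqrt(14.326225 + 2.772225) = 4.1350

4.1350 m


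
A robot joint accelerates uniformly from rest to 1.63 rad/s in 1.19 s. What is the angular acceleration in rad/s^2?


alpha = delta_omega / t = 1.63 / 1.19 = 1.3697

1.3697 rad/s^2


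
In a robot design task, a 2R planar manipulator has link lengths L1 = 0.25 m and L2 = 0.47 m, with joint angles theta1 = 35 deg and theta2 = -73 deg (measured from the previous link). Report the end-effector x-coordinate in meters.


x = L1*cos(th1) + L2*cos(th1+th2) = 0.25*cos(35 deg) + 0.47*cos(-38 deg) = 0.5752

0.5752 m


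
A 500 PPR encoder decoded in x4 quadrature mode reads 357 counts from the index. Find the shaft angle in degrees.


angle = counts * 360 / (PPR*4) = 357 * 360 / 2000 = 64.2600

64.2600 degrees


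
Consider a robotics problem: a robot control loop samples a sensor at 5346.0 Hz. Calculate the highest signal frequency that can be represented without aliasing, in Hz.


f_max = f_s/2 = 5346.0/2 = 2673.0000

2673.0000 Hz


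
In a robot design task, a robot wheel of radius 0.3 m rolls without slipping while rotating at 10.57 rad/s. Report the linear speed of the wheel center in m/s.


v = omega * r = 10.57 * 0.3 = 3.1710

3.1710 m/s


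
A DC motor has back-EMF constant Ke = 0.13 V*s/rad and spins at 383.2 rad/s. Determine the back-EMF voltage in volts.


V_emf = Ke * omega = 0.13*383.2 = 49.8160

49.8160 V


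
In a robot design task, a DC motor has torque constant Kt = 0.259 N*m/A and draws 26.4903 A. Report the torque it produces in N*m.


tau = Kt * I = 0.259*26.4903 = 6.8610

6.8610 N*m
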